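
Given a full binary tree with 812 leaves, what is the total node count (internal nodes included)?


Leaf nodes (terminals): 812
Internal nodes = n - 1 = 812 - 1 = 811
Total = leaves + internal = 812 + 811 = 1623

1623


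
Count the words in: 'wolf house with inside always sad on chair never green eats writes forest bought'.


Counting words by splitting on spaces:
  Word 1: 'wolf'
  Word 2: 'house'
  Word 3: 'with'
  Word 4: 'inside'
  Word 5: 'always'
  Word 6: 'sad'
  Word 7: 'on'
  Word 8: 'chair'
  Word 9: 'never'
  Word 10: 'green'
  Word 11: 'eats'
  Word 12: 'writes'
  Word 13: 'forest'
  Word 14: 'bought'
Total words: 14

14


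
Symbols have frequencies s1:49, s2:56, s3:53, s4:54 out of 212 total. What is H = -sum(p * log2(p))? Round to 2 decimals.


Computing entropy H = -sum(p_i * log2(p_i)):
  s1: p = 49/212 = 0.2311, -p*log2(p) = 0.4884
  s2: p = 56/212 = 0.2642, -p*log2(p) = 0.5073
  s3: p = 53/212 = 0.2500, -p*log2(p) = 0.5000
  s4: p = 54/212 = 0.2547, -p*log2(p) = 0.5026
H = sum of terms = 1.9983
Rounded to 2 decimals: 2.00

2.00


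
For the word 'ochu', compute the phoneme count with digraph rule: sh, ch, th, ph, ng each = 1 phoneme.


Parsing 'ochu' greedily, digraphs first:
  'o' -> vowel phoneme (phonemes so far: 1)
  'ch' -> digraph (1 consonant phoneme) (phonemes so far: 2)
  'u' -> vowel phoneme (phonemes so far: 3)
Total phonemes: 3

3


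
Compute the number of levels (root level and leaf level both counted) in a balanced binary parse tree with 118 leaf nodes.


In a balanced binary tree with n leaves the deepest leaf is ceil(log2(n)) edges below the root,
so counting node levels inclusive of root and leaves gives ceil(log2(n)) + 1 levels.
log2(118) = 6.8826
ceil(6.8826) = 7
levels = 7 + 1 = 8

8


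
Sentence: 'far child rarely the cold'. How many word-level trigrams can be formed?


Word trigrams from [5] words:
  Trigram 1: (far child rarely)
  Trigram 2: (child rarely the)
  Trigram 3: (rarely the cold)
Total word trigrams: 5 - 2 = 3

3


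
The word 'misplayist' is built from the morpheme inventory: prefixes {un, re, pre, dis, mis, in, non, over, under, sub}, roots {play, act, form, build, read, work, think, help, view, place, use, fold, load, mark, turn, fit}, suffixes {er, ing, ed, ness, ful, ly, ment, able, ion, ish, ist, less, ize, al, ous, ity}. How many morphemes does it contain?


Segmenting 'misplayist' against the inventory:
  'mis' -> prefix (morpheme 1)
  'play' -> root (morpheme 2)
  'ist' -> suffix (morpheme 3)
Total morphemes: 3

3


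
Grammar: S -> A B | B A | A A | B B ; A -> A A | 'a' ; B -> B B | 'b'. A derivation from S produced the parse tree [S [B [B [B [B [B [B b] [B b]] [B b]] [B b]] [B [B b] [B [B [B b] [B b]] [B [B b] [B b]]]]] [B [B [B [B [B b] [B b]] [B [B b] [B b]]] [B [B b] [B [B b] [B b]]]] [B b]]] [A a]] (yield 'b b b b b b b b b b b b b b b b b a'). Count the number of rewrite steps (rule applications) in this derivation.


Every bracketed nonterminal node [X ...] in the tree is produced by exactly one rule application.
Reading the tree off as a leftmost derivation:
  Step 1: S  =>  B A   (applied S -> B A)
  Step 2: B A  =>  B B A   (applied B -> B B)
  Step 3: B B A  =>  B B B A   (applied B -> B B)
  Step 4: B B B A  =>  B B B B A   (applied B -> B B)
  Step 5: B B B B A  =>  B B B B B A   (applied B -> B B)
  Step 6: B B B B B A  =>  B B B B B B A   (applied B -> B B)
  Step 7: B B B B B B A  =>  b B B B B B A   (applied B -> b)
  Step 8: b B B B B B A  =>  b b B B B B A   (applied B -> b)
  Step 9: b b B B B B A  =>  b b b B B B A   (applied B -> b)
  Step 10: b b b B B B A  =>  b b b b B B A   (applied B -> b)
  Step 11: b b b b B B A  =>  b b b b B B B A   (applied B -> B B)
  Step 12: b b b b B B B A  =>  b b b b b B B A   (applied B -> b)
  Step 13: b b b b b B B A  =>  b b b b b B B B A   (applied B -> B B)
  Step 14: b b b b b B B B A  =>  b b b b b B B B B A   (applied B -> B B)
  Step 15: b b b b b B B B B A  =>  b b b b b b B B B A   (applied B -> b)
  Step 16: b b b b b b B B B A  =>  b b b b b b b B B A   (applied B -> b)
  Step 17: b b b b b b b B B A  =>  b b b b b b b B B B A   (applied B -> B B)
  Step 18: b b b b b b b B B B A  =>  b b b b b b b b B B A   (applied B -> b)
  Step 19: b b b b b b b b B B A  =>  b b b b b b b b b B A   (applied B -> b)
  Step 20: b b b b b b b b b B A  =>  b b b b b b b b b B B A   (applied B -> B B)
  Step 21: b b b b b b b b b B B A  =>  b b b b b b b b b B B B A   (applied B -> B B)
  Step 22: b b b b b b b b b B B B A  =>  b b b b b b b b b B B B B A   (applied B -> B B)
  Step 23: b b b b b b b b b B B B B A  =>  b b b b b b b b b B B B B B A   (applied B -> B B)
  Step 24: b b b b b b b b b B B B B B A  =>  b b b b b b b b b b B B B B A   (applied B -> b)
  Step 25: b b b b b b b b b b B B B B A  =>  b b b b b b b b b b b B B B A   (applied B -> b)
  Step 26: b b b b b b b b b b b B B B A  =>  b b b b b b b b b b b B B B B A   (applied B -> B B)
  Step 27: b b b b b b b b b b b B B B B A  =>  b b b b b b b b b b b b B B B A   (applied B -> b)
  Step 28: b b b b b b b b b b b b B B B A  =>  b b b b b b b b b b b b b B B A   (applied B -> b)
  Step 29: b b b b b b b b b b b b b B B A  =>  b b b b b b b b b b b b b B B B A   (applied B -> B B)
  Step 30: b b b b b b b b b b b b b B B B A  =>  b b b b b b b b b b b b b b B B A   (applied B -> b)
  Step 31: b b b b b b b b b b b b b b B B A  =>  b b b b b b b b b b b b b b B B B A   (applied B -> B B)
  Step 32: b b b b b b b b b b b b b b B B B A  =>  b b b b b b b b b b b b b b b B B A   (applied B -> b)
  Step 33: b b b b b b b b b b b b b b b B B A  =>  b b b b b b b b b b b b b b b b B A   (applied B -> b)
  Step 34: b b b b b b b b b b b b b b b b B A  =>  b b b b b b b b b b b b b b b b b A   (applied B -> b)
  Step 35: b b b b b b b b b b b b b b b b b A  =>  b b b b b b b b b b b b b b b b b a   (applied A -> a)
Final yield: b b b b b b b b b b b b b b b b b a
Total rewrite steps: 35

35


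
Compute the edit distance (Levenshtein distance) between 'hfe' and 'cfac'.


Building DP table for s1='hfe' (len 3) and s2='cfac' (len 4):
       c  f  a  c
    0  1  2  3  4
  h 1  1  2  3  4
  f 2  2  1  2  3
  e 3  3  2  2  3
Edit distance = dp[3][4] = 3

3


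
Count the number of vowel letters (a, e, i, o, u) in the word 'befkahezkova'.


Scanning each character of 'befkahezkova':
  Position 1: 'b' -> consonant (running count: 0)
  Position 2: 'e' -> vowel (running count: 1)
  Position 3: 'f' -> consonant (running count: 1)
  Position 4: 'k' -> consonant (running count: 1)
  Position 5: 'a' -> vowel (running count: 2)
  Position 6: 'h' -> consonant (running count: 2)
  Position 7: 'e' -> vowel (running count: 3)
  Position 8: 'z' -> consonant (running count: 3)
  Position 9: 'k' -> consonant (running count: 3)
  Position 10: 'o' -> vowel (running count: 4)
  Position 11: 'v' -> consonant (running count: 4)
  Position 12: 'a' -> vowel (running count: 5)
Total vowels: 5

5


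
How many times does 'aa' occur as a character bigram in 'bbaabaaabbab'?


Scanning 'bbaabaaabbab' for bigram 'aa':
  Position 0: 'bb' -> no
  Position 1: 'ba' -> no
  Position 2: 'aa' -> MATCH
  Position 3: 'ab' -> no
  Position 4: 'ba' -> no
  Position 5: 'aa' -> MATCH
  Position 6: 'aa' -> MATCH
  Position 7: 'ab' -> no
  Position 8: 'bb' -> no
  Position 9: 'ba' -> no
  Position 10: 'ab' -> no
Total matches: 3

3


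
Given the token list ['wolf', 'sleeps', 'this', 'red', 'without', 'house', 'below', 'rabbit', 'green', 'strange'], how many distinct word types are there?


Listing all tokens and tracking unique types:
  Token 1: 'wolf' -> NEW (unique so far: 1)
  Token 2: 'sleeps' -> NEW (unique so far: 2)
  Token 3: 'this' -> NEW (unique so far: 3)
  Token 4: 'red' -> NEW (unique so far: 4)
  Token 5: 'without' -> NEW (unique so far: 5)
  Token 6: 'house' -> NEW (unique so far: 6)
  Token 7: 'below' -> NEW (unique so far: 7)
  Token 8: 'rabbit' -> NEW (unique so far: 8)
  Token 9: 'green' -> NEW (unique so far: 9)
  Token 10: 'strange' -> NEW (unique so far: 10)
Unique types: ('below', 'green', 'house', 'rabbit', 'red', 'sleeps', 'strange', 'this', 'without', 'wolf')
Vocabulary size: 10

10


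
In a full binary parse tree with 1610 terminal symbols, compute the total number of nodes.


Leaf nodes (terminals): 1610
Internal nodes = n - 1 = 1610 - 1 = 1609
Total = leaves + internal = 1610 + 1609 = 3219

3219


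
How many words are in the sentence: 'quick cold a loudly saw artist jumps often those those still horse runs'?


Counting words by splitting on spaces:
  Word 1: 'quick'
  Word 2: 'cold'
  Word 3: 'a'
  Word 4: 'loudly'
  Word 5: 'saw'
  Word 6: 'artist'
  Word 7: 'jumps'
  Word 8: 'often'
  Word 9: 'those'
  Word 10: 'those'
  Word 11: 'still'
  Word 12: 'horse'
  Word 13: 'runs'
Total words: 13

13


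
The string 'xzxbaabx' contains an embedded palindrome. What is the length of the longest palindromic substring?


Scanning 'xzxbaabx' for palindromic substrings.
Substring at positions 2-7: 'xbaabx'.
Check: reverse('xbaabx') = 'xbaabx' -> palindrome confirmed.
Neighbouring characters ('z' / '-') break symmetry, so it cannot extend further.
No longer palindromic substring exists; longest length = 6

6


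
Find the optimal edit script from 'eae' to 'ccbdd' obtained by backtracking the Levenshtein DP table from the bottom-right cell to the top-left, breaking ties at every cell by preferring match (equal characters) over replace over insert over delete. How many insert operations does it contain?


Edit distance = 5. Backtracking from cell (3, 5) with preference match > replace > insert > delete,
then listing the resulting alignment 'eae' -> 'ccbdd' left to right:
  Step 1: insert 'c' [insertion #1]
  Step 2: insert 'c' [insertion #2]
  Step 3: replace e->b
  Step 4: replace a->d
  Step 5: replace e->d
Total insertions: 2

2


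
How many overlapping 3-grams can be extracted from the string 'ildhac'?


String 'ildhac' has length L = 6.
Number of overlapping n-grams = L - n + 1
Substituting: 6 - 3 + 1 = 4

4


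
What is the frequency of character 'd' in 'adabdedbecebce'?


Scanning 'adabdedbecebce' for 'd':
  Position 1: 'd' -> MATCH (count: 1)
  Position 4: 'd' -> MATCH (count: 2)
  Position 6: 'd' -> MATCH (count: 3)
Total occurrences of 'd': 3

3


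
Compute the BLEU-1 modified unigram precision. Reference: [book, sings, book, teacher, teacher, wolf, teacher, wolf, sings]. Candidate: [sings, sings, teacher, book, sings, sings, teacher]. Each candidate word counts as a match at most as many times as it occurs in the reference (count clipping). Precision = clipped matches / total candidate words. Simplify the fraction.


Reference word counts: {'book': 2, 'sings': 2, 'teacher': 3, 'wolf': 2}
Checking each candidate word (with clipping):
  'sings' -> in reference (ref count 2, used 1/2) -> match (matches: 1)
  'sings' -> in reference (ref count 2, used 2/2) -> match (matches: 2)
  'teacher' -> in reference (ref count 3, used 1/3) -> match (matches: 3)
  'book' -> in reference (ref count 2, used 1/2) -> match (matches: 4)
  'sings' -> ref count 2 already used up (2/2) -> clipped, no match (matches: 4)
  'sings' -> ref count 2 already used up (2/2) -> clipped, no match (matches: 4)
  'teacher' -> in reference (ref count 3, used 2/3) -> match (matches: 5)
Clipped matches: 5, Candidate length: 7
Precision = 5/7

5/7


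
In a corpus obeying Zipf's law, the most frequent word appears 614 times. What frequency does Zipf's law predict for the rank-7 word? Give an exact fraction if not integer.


Zipf's law: freq(rank) = f1 / rank
f1 = 614, rank = 7
freq = 614 / 7
GCD(614, 7) = 1
Simplified: 614/7

614/7


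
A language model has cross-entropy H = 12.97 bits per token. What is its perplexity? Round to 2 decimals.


Perplexity formula: PP = 2^H
H = 12.97
PP = 2^12.97
Decompose: 2^12.97 = 2^12 * 2^0.97
2^12 = 4096, 2^0.97 ~ 1.9588406
PP ~ 4096 * 1.9588406 = 8023.4110976
Rounded to 2 decimals: 8023.41

8023.41


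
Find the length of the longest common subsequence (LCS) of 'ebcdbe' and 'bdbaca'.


DP table for LCS of 'ebcdbe' and 'bdbaca':
       b  d  b  a  c  a
    0  0  0  0  0  0  0
  e 0  0  0  0  0  0  0
  b 0  1  1  1  1  1  1
  c 0  1  1  1  1  2  2
  d 0  1  2  2  2  2  2
  b 0  1  2  3  3  3  3
  e 0  1  2  3  3  3  3
LCS: 'bdb'
LCS length = 3

3


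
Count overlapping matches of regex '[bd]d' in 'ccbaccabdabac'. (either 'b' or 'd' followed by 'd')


Pattern: [bd]d means either 'b' or 'd' followed by 'd'.
Scanning 'ccbaccabdabac' position-by-position:
  Pos 0: window 'cc' -> no
  Pos 1: window 'cb' -> no
  Pos 2: window 'ba' -> no
  Pos 3: window 'ac' -> no
  Pos 4: window 'cc' -> no
  Pos 5: window 'ca' -> no
  Pos 6: window 'ab' -> no
  Pos 7: window 'bd' -> MATCH
  Pos 8: window 'da' -> no
  Pos 9: window 'ab' -> no
  Pos 10: window 'ba' -> no
  Pos 11: window 'ac' -> no
  Pos 12: window 'c' -> no
Total matches: 1

1


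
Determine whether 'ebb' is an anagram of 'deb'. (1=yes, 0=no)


Sort characters of 'ebb': 'bbe'
Sort characters of 'deb': 'bde'
Sorted forms differ -> they are NOT anagrams
Result: 0

0


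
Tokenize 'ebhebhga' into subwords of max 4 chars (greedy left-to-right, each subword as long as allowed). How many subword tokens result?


'ebhebhga' has 8 characters.
Chunking with max size 4:
  Chunk 1: 'ebhe' (positions 0-3)
  Chunk 2: 'bhga' (positions 4-7)
Total chunks: ceil(8 / 4) = 2

2


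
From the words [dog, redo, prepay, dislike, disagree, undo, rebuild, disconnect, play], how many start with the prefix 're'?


Checking each word for prefix 're':
  'dog' -> no (count: 0)
  'redo' -> YES, starts with 're' (count: 1)
  'prepay' -> no (count: 1)
  'dislike' -> no (count: 1)
  'disagree' -> no (count: 1)
  'undo' -> no (count: 1)
  'rebuild' -> YES, starts with 're' (count: 2)
  'disconnect' -> no (count: 2)
  'play' -> no (count: 2)
Total with prefix 're': 2

2


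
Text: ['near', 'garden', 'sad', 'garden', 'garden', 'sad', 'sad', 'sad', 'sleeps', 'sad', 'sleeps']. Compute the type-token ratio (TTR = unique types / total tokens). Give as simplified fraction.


Tokens: 11
Unique types: ('garden', 'near', 'sad', 'sleeps') = 4
TTR = 4/11
Already in lowest terms.

4/11


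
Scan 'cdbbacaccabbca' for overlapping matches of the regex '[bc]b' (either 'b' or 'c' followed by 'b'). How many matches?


Pattern: [bc]b means either 'b' or 'c' followed by 'b'.
Scanning 'cdbbacaccabbca' position-by-position:
  Pos 0: window 'cd' -> no
  Pos 1: window 'db' -> no
  Pos 2: window 'bb' -> MATCH
  Pos 3: window 'ba' -> no
  Pos 4: window 'ac' -> no
  Pos 5: window 'ca' -> no
  Pos 6: window 'ac' -> no
  Pos 7: window 'cc' -> no
  Pos 8: window 'ca' -> no
  Pos 9: window 'ab' -> no
  Pos 10: window 'bb' -> MATCH
  Pos 11: window 'bc' -> no
  Pos 12: window 'ca' -> no
  Pos 13: window 'a' -> no
Total matches: 2

2


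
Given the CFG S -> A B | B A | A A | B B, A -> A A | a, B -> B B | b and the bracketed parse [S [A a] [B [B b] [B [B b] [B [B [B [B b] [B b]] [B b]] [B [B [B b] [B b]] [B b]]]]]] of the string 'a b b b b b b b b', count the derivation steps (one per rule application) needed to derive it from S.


Every bracketed nonterminal node [X ...] in the tree is produced by exactly one rule application.
Reading the tree off as a leftmost derivation:
  Step 1: S  =>  A B   (applied S -> A B)
  Step 2: A B  =>  a B   (applied A -> a)
  Step 3: a B  =>  a B B   (applied B -> B B)
  Step 4: a B B  =>  a b B   (applied B -> b)
  Step 5: a b B  =>  a b B B   (applied B -> B B)
  Step 6: a b B B  =>  a b b B   (applied B -> b)
  Step 7: a b b B  =>  a b b B B   (applied B -> B B)
  Step 8: a b b B B  =>  a b b B B B   (applied B -> B B)
  Step 9: a b b B B B  =>  a b b B B B B   (applied B -> B B)
  Step 10: a b b B B B B  =>  a b b b B B B   (applied B -> b)
  Step 11: a b b b B B B  =>  a b b b b B B   (applied B -> b)
  Step 12: a b b b b B B  =>  a b b b b b B   (applied B -> b)
  Step 13: a b b b b b B  =>  a b b b b b B B   (applied B -> B B)
  Step 14: a b b b b b B B  =>  a b b b b b B B B   (applied B -> B B)
  Step 15: a b b b b b B B B  =>  a b b b b b b B B   (applied B -> b)
  Step 16: a b b b b b b B B  =>  a b b b b b b b B   (applied B -> b)
  Step 17: a b b b b b b b B  =>  a b b b b b b b b   (applied B -> b)
Final yield: a b b b b b b b b
Total rewrite steps: 17

17


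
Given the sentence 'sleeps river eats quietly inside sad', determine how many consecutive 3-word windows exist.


Word trigrams from [6] words:
  Trigram 1: (sleeps river eats)
  Trigram 2: (river eats quietly)
  Trigram 3: (eats quietly inside)
  Trigram 4: (quietly inside sad)
Total word trigrams: 6 - 2 = 4

4


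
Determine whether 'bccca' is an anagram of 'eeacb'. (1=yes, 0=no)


Sort characters of 'bccca': 'abccc'
Sort characters of 'eeacb': 'abcee'
Sorted forms differ -> they are NOT anagrams
Result: 0

0


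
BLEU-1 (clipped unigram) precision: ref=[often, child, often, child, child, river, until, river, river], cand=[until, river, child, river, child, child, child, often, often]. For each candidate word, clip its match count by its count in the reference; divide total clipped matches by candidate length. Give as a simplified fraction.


Reference word counts: {'child': 3, 'often': 2, 'river': 3, 'until': 1}
Checking each candidate word (with clipping):
  'until' -> in reference (ref count 1, used 1/1) -> match (matches: 1)
  'river' -> in reference (ref count 3, used 1/3) -> match (matches: 2)
  'child' -> in reference (ref count 3, used 1/3) -> match (matches: 3)
  'river' -> in reference (ref count 3, used 2/3) -> match (matches: 4)
  'child' -> in reference (ref count 3, used 2/3) -> match (matches: 5)
  'child' -> in reference (ref count 3, used 3/3) -> match (matches: 6)
  'child' -> ref count 3 already used up (3/3) -> clipped, no match (matches: 6)
  'often' -> in reference (ref count 2, used 1/2) -> match (matches: 7)
  'often' -> in reference (ref count 2, used 2/2) -> match (matches: 8)
Clipped matches: 8, Candidate length: 9
Precision = 8/9

8/9


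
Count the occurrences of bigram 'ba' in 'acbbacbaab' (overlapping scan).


Scanning 'acbbacbaab' for bigram 'ba':
  Position 0: 'ac' -> no
  Position 1: 'cb' -> no
  Position 2: 'bb' -> no
  Position 3: 'ba' -> MATCH
  Position 4: 'ac' -> no
  Position 5: 'cb' -> no
  Position 6: 'ba' -> MATCH
  Position 7: 'aa' -> no
  Position 8: 'ab' -> no
Total matches: 2

2


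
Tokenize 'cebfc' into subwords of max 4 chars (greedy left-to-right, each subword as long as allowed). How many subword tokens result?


'cebfc' has 5 characters.
Chunking with max size 4:
  Chunk 1: 'cebf' (positions 0-3)
  Chunk 2: 'c' (positions 4-4)
Total chunks: ceil(5 / 4) = 2

2


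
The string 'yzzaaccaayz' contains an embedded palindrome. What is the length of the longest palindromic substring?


Scanning 'yzzaaccaayz' for palindromic substrings.
Substring at positions 3-8: 'aaccaa'.
Check: reverse('aaccaa') = 'aaccaa' -> palindrome confirmed.
Neighbouring characters ('z' / 'y') break symmetry, so it cannot extend further.
No longer palindromic substring exists; longest length = 6

6


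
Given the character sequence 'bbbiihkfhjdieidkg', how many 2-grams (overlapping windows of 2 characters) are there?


String 'bbbiihkfhjdieidkg' has length L = 17.
Number of overlapping n-grams = L - n + 1
Substituting: 17 - 2 + 1 = 16

16


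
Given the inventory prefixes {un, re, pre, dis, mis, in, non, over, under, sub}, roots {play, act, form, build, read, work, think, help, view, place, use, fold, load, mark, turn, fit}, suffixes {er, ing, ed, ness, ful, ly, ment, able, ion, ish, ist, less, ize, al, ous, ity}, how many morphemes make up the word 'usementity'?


Segmenting 'usementity' against the inventory:
  'use' -> root (morpheme 1)
  'ment' -> suffix (morpheme 2)
  'ity' -> suffix (morpheme 3)
Total morphemes: 3

3


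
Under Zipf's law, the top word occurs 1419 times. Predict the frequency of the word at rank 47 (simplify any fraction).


Zipf's law: freq(rank) = f1 / rank
f1 = 1419, rank = 47
freq = 1419 / 47
GCD(1419, 47) = 1
Simplified: 1419/47

1419/47


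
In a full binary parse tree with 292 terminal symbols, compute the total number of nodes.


Leaf nodes (terminals): 292
Internal nodes = n - 1 = 292 - 1 = 291
Total = leaves + internal = 292 + 291 = 583

583


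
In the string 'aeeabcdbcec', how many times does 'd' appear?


Scanning 'aeeabcdbcec' for 'd':
  Position 6: 'd' -> MATCH (count: 1)
Total occurrences of 'd': 1

1


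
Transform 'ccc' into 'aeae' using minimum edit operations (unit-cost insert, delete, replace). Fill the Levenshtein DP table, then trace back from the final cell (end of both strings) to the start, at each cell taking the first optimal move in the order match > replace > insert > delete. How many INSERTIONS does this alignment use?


Edit distance = 4. Backtracking from cell (3, 4) with preference match > replace > insert > delete,
then listing the resulting alignment 'ccc' -> 'aeae' left to right:
  Step 1: insert 'a' [insertion #1]
  Step 2: replace c->e
  Step 3: replace c->a
  Step 4: replace c->e
Total insertions: 1

1


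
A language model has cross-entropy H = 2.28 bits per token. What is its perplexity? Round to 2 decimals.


Perplexity formula: PP = 2^H
H = 2.28
PP = 2^2.28
Decompose: 2^2.28 = 2^2 * 2^0.28
2^2 = 4, 2^0.28 ~ 1.2141949
PP ~ 4 * 1.2141949 = 4.8567796
Rounded to 2 decimals: 4.86

4.86


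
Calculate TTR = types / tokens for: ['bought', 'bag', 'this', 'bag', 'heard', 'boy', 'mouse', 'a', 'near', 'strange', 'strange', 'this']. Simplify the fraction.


Tokens: 12
Unique types: ('a', 'bag', 'bought', 'boy', 'heard', 'mouse', 'near', 'strange', 'this') = 9
TTR = 9/12
Simplify: divide both by 3 -> 3/4
TTR = 3/4

3/4


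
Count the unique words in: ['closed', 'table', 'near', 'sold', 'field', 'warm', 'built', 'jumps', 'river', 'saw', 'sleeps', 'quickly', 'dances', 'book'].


Listing all tokens and tracking unique types:
  Token 1: 'closed' -> NEW (unique so far: 1)
  Token 2: 'table' -> NEW (unique so far: 2)
  Token 3: 'near' -> NEW (unique so far: 3)
  Token 4: 'sold' -> NEW (unique so far: 4)
  Token 5: 'field' -> NEW (unique so far: 5)
  Token 6: 'warm' -> NEW (unique so far: 6)
  Token 7: 'built' -> NEW (unique so far: 7)
  Token 8: 'jumps' -> NEW (unique so far: 8)
  Token 9: 'river' -> NEW (unique so far: 9)
  Token 10: 'saw' -> NEW (unique so far: 10)
  Token 11: 'sleeps' -> NEW (unique so far: 11)
  Token 12: 'quickly' -> NEW (unique so far: 12)
  Token 13: 'dances' -> NEW (unique so far: 13)
  Token 14: 'book' -> NEW (unique so far: 14)
Unique types: ('book', 'built', 'closed', 'dances', 'field', 'jumps', 'near', 'quickly', 'river', 'saw', 'sleeps', 'sold', 'table', 'warm')
Vocabulary size: 14

14


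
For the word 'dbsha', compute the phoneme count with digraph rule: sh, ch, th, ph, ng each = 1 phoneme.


Parsing 'dbsha' greedily, digraphs first:
  'd' -> consonant phoneme (phonemes so far: 1)
  'b' -> consonant phoneme (phonemes so far: 2)
  'sh' -> digraph (1 consonant phoneme) (phonemes so far: 3)
  'a' -> vowel phoneme (phonemes so far: 4)
Total phonemes: 4

4


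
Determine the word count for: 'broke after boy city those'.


Counting words by splitting on spaces:
  Word 1: 'broke'
  Word 2: 'after'
  Word 3: 'boy'
  Word 4: 'city'
  Word 5: 'those'
Total words: 5

5


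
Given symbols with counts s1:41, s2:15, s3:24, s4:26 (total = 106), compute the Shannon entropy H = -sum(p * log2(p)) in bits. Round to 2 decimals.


Computing entropy H = -sum(p_i * log2(p_i)):
  s1: p = 41/106 = 0.3868, -p*log2(p) = 0.5300
  s2: p = 15/106 = 0.1415, -p*log2(p) = 0.3992
  s3: p = 24/106 = 0.2264, -p*log2(p) = 0.4852
  s4: p = 26/106 = 0.2453, -p*log2(p) = 0.4973
H = sum of terms = 1.9117
Rounded to 2 decimals: 1.91

1.91


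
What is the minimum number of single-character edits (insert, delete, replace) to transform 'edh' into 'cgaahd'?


Building DP table for s1='edh' (len 3) and s2='cgaahd' (len 6):
       c  g  a  a  h  d
    0  1  2  3  4  5  6
  e 1  1  2  3  4  5  6
  d 2  2  2  3  4  5  5
  h 3  3  3  3  4  4  5
Edit distance = dp[3][6] = 5

5


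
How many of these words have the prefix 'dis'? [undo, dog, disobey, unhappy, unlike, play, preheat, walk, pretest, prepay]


Checking each word for prefix 'dis':
  'undo' -> no (count: 0)
  'dog' -> no (count: 0)
  'disobey' -> YES, starts with 'dis' (count: 1)
  'unhappy' -> no (count: 1)
  'unlike' -> no (count: 1)
  'play' -> no (count: 1)
  'preheat' -> no (count: 1)
  'walk' -> no (count: 1)
  'pretest' -> no (count: 1)
  'prepay' -> no (count: 1)
Total with prefix 'dis': 1

1


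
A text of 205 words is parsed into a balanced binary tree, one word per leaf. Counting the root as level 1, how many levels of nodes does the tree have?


In a balanced binary tree with n leaves the deepest leaf is ceil(log2(n)) edges below the root,
so counting node levels inclusive of root and leaves gives ceil(log2(n)) + 1 levels.
log2(205) = 7.6795
ceil(7.6795) = 8
levels = 8 + 1 = 9

9


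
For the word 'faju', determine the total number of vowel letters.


Scanning each character of 'faju':
  Position 1: 'f' -> consonant (running count: 0)
  Position 2: 'a' -> vowel (running count: 1)
  Position 3: 'j' -> consonant (running count: 1)
  Position 4: 'u' -> vowel (running count: 2)
Total vowels: 2

2


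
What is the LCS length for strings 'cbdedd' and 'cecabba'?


DP table for LCS of 'cbdedd' and 'cecabba':
       c  e  c  a  b  b  a
    0  0  0  0  0  0  0  0
  c 0  1  1  1  1  1  1  1
  b 0  1  1  1  1  2  2  2
  d 0  1  1  1  1  2  2  2
  e 0  1  2  2  2  2  2  2
  d 0  1  2  2  2  2  2  2
  d 0  1  2  2  2  2  2  2
LCS: 'cb'
LCS length = 2

2


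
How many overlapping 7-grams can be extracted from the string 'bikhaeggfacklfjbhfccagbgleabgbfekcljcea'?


String 'bikhaeggfacklfjbhfccagbgleabgbfekcljcea' has length L = 39.
Number of overlapping n-grams = L - n + 1
Substituting: 39 - 7 + 1 = 33

33


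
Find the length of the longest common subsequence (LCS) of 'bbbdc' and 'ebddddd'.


DP table for LCS of 'bbbdc' and 'ebddddd':
       e  b  d  d  d  d  d
    0  0  0  0  0  0  0  0
  b 0  0  1  1  1  1  1  1
  b 0  0  1  1  1  1  1  1
  b 0  0  1  1  1  1  1  1
  d 0  0  1  2  2  2  2  2
  c 0  0  1  2  2  2  2  2
LCS: 'bd'
LCS length = 2

2


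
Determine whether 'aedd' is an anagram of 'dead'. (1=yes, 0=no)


Sort characters of 'aedd': 'adde'
Sort characters of 'dead': 'adde'
Sorted forms match -> they ARE anagrams
Result: 1

1


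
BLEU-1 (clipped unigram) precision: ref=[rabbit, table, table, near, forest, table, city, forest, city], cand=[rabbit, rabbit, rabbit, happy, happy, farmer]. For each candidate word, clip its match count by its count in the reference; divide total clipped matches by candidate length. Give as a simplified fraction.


Reference word counts: {'city': 2, 'forest': 2, 'near': 1, 'rabbit': 1, 'table': 3}
Checking each candidate word (with clipping):
  'rabbit' -> in reference (ref count 1, used 1/1) -> match (matches: 1)
  'rabbit' -> ref count 1 already used up (1/1) -> clipped, no match (matches: 1)
  'rabbit' -> ref count 1 already used up (1/1) -> clipped, no match (matches: 1)
  'happy' -> not in reference -> no match (matches: 1)
  'happy' -> not in reference -> no match (matches: 1)
  'farmer' -> not in reference -> no match (matches: 1)
Clipped matches: 1, Candidate length: 6
Precision = 1/6

1/6


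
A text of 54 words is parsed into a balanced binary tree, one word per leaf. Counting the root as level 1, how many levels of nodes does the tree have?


In a balanced binary tree with n leaves the deepest leaf is ceil(log2(n)) edges below the root,
so counting node levels inclusive of root and leaves gives ceil(log2(n)) + 1 levels.
log2(54) = 5.7549
ceil(5.7549) = 6
levels = 6 + 1 = 7

7


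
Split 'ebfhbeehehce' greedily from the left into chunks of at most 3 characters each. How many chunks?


'ebfhbeehehce' has 12 characters.
Chunking with max size 3:
  Chunk 1: 'ebf' (positions 0-2)
  Chunk 2: 'hbe' (positions 3-5)
  Chunk 3: 'ehe' (positions 6-8)
  Chunk 4: 'hce' (positions 9-11)
Total chunks: ceil(12 / 3) = 4

4


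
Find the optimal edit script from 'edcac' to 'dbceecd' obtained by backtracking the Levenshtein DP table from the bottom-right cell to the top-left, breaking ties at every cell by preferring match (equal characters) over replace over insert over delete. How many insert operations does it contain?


Edit distance = 5. Backtracking from cell (5, 7) with preference match > replace > insert > delete,
then listing the resulting alignment 'edcac' -> 'dbceecd' left to right:
  Step 1: replace e->d
  Step 2: replace d->b
  Step 3: keep 'c'
  Step 4: insert 'e' [insertion #1]
  Step 5: replace a->e
  Step 6: keep 'c'
  Step 7: insert 'd' [insertion #2]
Total insertions: 2

2


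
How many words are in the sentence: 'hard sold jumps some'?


Counting words by splitting on spaces:
  Word 1: 'hard'
  Word 2: 'sold'
  Word 3: 'jumps'
  Word 4: 'some'
Total words: 4

4


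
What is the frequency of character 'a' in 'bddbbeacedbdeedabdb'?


Scanning 'bddbbeacedbdeedabdb' for 'a':
  Position 6: 'a' -> MATCH (count: 1)
  Position 15: 'a' -> MATCH (count: 2)
Total occurrences of 'a': 2

2


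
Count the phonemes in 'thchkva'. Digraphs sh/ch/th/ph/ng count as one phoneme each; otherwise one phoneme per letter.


Parsing 'thchkva' greedily, digraphs first:
  'th' -> digraph (1 consonant phoneme) (phonemes so far: 1)
  'ch' -> digraph (1 consonant phoneme) (phonemes so far: 2)
  'k' -> consonant phoneme (phonemes so far: 3)
  'v' -> consonant phoneme (phonemes so far: 4)
  'a' -> vowel phoneme (phonemes so far: 5)
Total phonemes: 5

5


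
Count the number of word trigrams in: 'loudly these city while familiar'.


Word trigrams from [5] words:
  Trigram 1: (loudly these city)
  Trigram 2: (these city while)
  Trigram 3: (city while familiar)
Total word trigrams: 5 - 2 = 3

3


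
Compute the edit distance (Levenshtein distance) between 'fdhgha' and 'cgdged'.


Building DP table for s1='fdhgha' (len 6) and s2='cgdged' (len 6):
       c  g  d  g  e  d
    0  1  2  3  4  5  6
  f 1  1  2  3  4  5  6
  d 2  2  2  2  3  4  5
  h 3  3  3  3  3  4  5
  g 4  4  3  4  3  4  5
  h 5  5  4  4  4  4  5
  a 6  6  5  5  5  5  5
Edit distance = dp[6][6] = 5

5


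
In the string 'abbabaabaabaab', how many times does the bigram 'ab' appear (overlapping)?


Scanning 'abbabaabaabaab' for bigram 'ab':
  Position 0: 'ab' -> MATCH
  Position 1: 'bb' -> no
  Position 2: 'ba' -> no
  Position 3: 'ab' -> MATCH
  Position 4: 'ba' -> no
  Position 5: 'aa' -> no
  Position 6: 'ab' -> MATCH
  Position 7: 'ba' -> no
  Position 8: 'aa' -> no
  Position 9: 'ab' -> MATCH
  Position 10: 'ba' -> no
  Position 11: 'aa' -> no
  Position 12: 'ab' -> MATCH
Total matches: 5

5


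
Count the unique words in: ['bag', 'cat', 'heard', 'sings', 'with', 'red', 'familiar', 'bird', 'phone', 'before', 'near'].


Listing all tokens and tracking unique types:
  Token 1: 'bag' -> NEW (unique so far: 1)
  Token 2: 'cat' -> NEW (unique so far: 2)
  Token 3: 'heard' -> NEW (unique so far: 3)
  Token 4: 'sings' -> NEW (unique so far: 4)
  Token 5: 'with' -> NEW (unique so far: 5)
  Token 6: 'red' -> NEW (unique so far: 6)
  Token 7: 'familiar' -> NEW (unique so far: 7)
  Token 8: 'bird' -> NEW (unique so far: 8)
  Token 9: 'phone' -> NEW (unique so far: 9)
  Token 10: 'before' -> NEW (unique so far: 10)
  Token 11: 'near' -> NEW (unique so far: 11)
Unique types: ('bag', 'before', 'bird', 'cat', 'familiar', 'heard', 'near', 'phone', 'red', 'sings', 'with')
Vocabulary size: 11

11


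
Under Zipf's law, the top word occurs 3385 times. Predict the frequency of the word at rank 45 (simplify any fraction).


Zipf's law: freq(rank) = f1 / rank
f1 = 3385, rank = 45
freq = 3385 / 45
GCD(3385, 45) = 5
Simplified: 677/9

677/9


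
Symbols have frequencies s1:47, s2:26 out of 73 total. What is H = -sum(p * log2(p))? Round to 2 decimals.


Computing entropy H = -sum(p_i * log2(p_i)):
  s1: p = 47/73 = 0.6438, -p*log2(p) = 0.4090
  s2: p = 26/73 = 0.3562, -p*log2(p) = 0.5305
H = sum of terms = 0.9395
Rounded to 2 decimals: 0.94

0.94


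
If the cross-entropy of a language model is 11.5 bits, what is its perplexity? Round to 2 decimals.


Perplexity formula: PP = 2^H
H = 11.5
PP = 2^11.5
Decompose: 2^11.5 = 2^11 * 2^0.5 = 2^11 * sqrt(2)
2^11 = 2048, sqrt(2) ~ 1.4142136
PP ~ 2048 * 1.4142136 = 2896.3094528
Rounded to 2 decimals: 2896.31

2896.31


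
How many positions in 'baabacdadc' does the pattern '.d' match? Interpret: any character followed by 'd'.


Pattern: .d means any character followed by 'd'.
Scanning 'baabacdadc' position-by-position:
  Pos 0: window 'ba' -> no
  Pos 1: window 'aa' -> no
  Pos 2: window 'ab' -> no
  Pos 3: window 'ba' -> no
  Pos 4: window 'ac' -> no
  Pos 5: window 'cd' -> MATCH
  Pos 6: window 'da' -> no
  Pos 7: window 'ad' -> MATCH
  Pos 8: window 'dc' -> no
  Pos 9: window 'c' -> no
Total matches: 2

2


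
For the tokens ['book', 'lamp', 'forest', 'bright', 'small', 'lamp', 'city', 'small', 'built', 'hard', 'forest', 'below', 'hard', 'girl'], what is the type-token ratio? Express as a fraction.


Tokens: 14
Unique types: ('below', 'book', 'bright', 'built', 'city', 'forest', 'girl', 'hard', 'lamp', 'small') = 10
TTR = 10/14
Simplify: divide both by 2 -> 5/7
TTR = 5/7

5/7


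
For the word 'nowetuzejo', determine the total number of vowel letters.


Scanning each character of 'nowetuzejo':
  Position 1: 'n' -> consonant (running count: 0)
  Position 2: 'o' -> vowel (running count: 1)
  Position 3: 'w' -> consonant (running count: 1)
  Position 4: 'e' -> vowel (running count: 2)
  Position 5: 't' -> consonant (running count: 2)
  Position 6: 'u' -> vowel (running count: 3)
  Position 7: 'z' -> consonant (running count: 3)
  Position 8: 'e' -> vowel (running count: 4)
  Position 9: 'j' -> consonant (running count: 4)
  Position 10: 'o' -> vowel (running count: 5)
Total vowels: 5

5


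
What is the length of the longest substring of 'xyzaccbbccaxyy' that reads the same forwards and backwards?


Scanning 'xyzaccbbccaxyy' for palindromic substrings.
Substring at positions 3-10: 'accbbcca'.
Check: reverse('accbbcca') = 'accbbcca' -> palindrome confirmed.
Neighbouring characters ('z' / 'x') break symmetry, so it cannot extend further.
No longer palindromic substring exists; longest length = 8

8


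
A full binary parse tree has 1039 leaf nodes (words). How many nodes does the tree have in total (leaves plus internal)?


Leaf nodes (terminals): 1039
Internal nodes = n - 1 = 1039 - 1 = 1038
Total = leaves + internal = 1039 + 1038 = 2077

2077


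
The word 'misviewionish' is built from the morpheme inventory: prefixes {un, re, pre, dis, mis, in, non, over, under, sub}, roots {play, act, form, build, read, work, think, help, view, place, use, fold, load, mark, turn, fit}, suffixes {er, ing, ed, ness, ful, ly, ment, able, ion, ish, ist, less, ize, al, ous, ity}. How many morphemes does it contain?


Segmenting 'misviewionish' against the inventory:
  'mis' -> prefix (morpheme 1)
  'view' -> root (morpheme 2)
  'ion' -> suffix (morpheme 3)
  'ish' -> suffix (morpheme 4)
Total morphemes: 4

4


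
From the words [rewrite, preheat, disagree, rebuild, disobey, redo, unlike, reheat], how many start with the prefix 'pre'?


Checking each word for prefix 'pre':
  'rewrite' -> no (count: 0)
  'preheat' -> YES, starts with 'pre' (count: 1)
  'disagree' -> no (count: 1)
  'rebuild' -> no (count: 1)
  'disobey' -> no (count: 1)
  'redo' -> no (count: 1)
  'unlike' -> no (count: 1)
  'reheat' -> no (count: 1)
Total with prefix 'pre': 1

1


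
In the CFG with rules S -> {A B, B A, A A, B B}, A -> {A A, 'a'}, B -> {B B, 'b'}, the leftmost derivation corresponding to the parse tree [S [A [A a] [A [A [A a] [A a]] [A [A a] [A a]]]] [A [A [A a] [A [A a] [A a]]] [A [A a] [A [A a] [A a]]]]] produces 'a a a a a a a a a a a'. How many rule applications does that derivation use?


Every bracketed nonterminal node [X ...] in the tree is produced by exactly one rule application.
Reading the tree off as a leftmost derivation:
  Step 1: S  =>  A A   (applied S -> A A)
  Step 2: A A  =>  A A A   (applied A -> A A)
  Step 3: A A A  =>  a A A   (applied A -> a)
  Step 4: a A A  =>  a A A A   (applied A -> A A)
  Step 5: a A A A  =>  a A A A A   (applied A -> A A)
  Step 6: a A A A A  =>  a a A A A   (applied A -> a)
  Step 7: a a A A A  =>  a a a A A   (applied A -> a)
  Step 8: a a a A A  =>  a a a A A A   (applied A -> A A)
  Step 9: a a a A A A  =>  a a a a A A   (applied A -> a)
  Step 10: a a a a A A  =>  a a a a a A   (applied A -> a)
  Step 11: a a a a a A  =>  a a a a a A A   (applied A -> A A)
  Step 12: a a a a a A A  =>  a a a a a A A A   (applied A -> A A)
  Step 13: a a a a a A A A  =>  a a a a a a A A   (applied A -> a)
  Step 14: a a a a a a A A  =>  a a a a a a A A A   (applied A -> A A)
  Step 15: a a a a a a A A A  =>  a a a a a a a A A   (applied A -> a)
  Step 16: a a a a a a a A A  =>  a a a a a a a a A   (applied A -> a)
  Step 17: a a a a a a a a A  =>  a a a a a a a a A A   (applied A -> A A)
  Step 18: a a a a a a a a A A  =>  a a a a a a a a a A   (applied A -> a)
  Step 19: a a a a a a a a a A  =>  a a a a a a a a a A A   (applied A -> A A)
  Step 20: a a a a a a a a a A A  =>  a a a a a a a a a a A   (applied A -> a)
  Step 21: a a a a a a a a a a A  =>  a a a a a a a a a a a   (applied A -> a)
Final yield: a a a a a a a a a a a
Total rewrite steps: 21

21


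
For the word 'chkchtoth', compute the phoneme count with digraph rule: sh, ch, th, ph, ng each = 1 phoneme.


Parsing 'chkchtoth' greedily, digraphs first:
  'ch' -> digraph (1 consonant phoneme) (phonemes so far: 1)
  'k' -> consonant phoneme (phonemes so far: 2)
  'ch' -> digraph (1 consonant phoneme) (phonemes so far: 3)
  't' -> consonant phoneme (phonemes so far: 4)
  'o' -> vowel phoneme (phonemes so far: 5)
  'th' -> digraph (1 consonant phoneme) (phonemes so far: 6)
Total phonemes: 6

6


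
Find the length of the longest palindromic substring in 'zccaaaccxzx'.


Scanning 'zccaaaccxzx' for palindromic substrings.
Substring at positions 1-7: 'ccaaacc'.
Check: reverse('ccaaacc') = 'ccaaacc' -> palindrome confirmed.
Neighbouring characters ('z' / 'x') break symmetry, so it cannot extend further.
No longer palindromic substring exists; longest length = 7

7


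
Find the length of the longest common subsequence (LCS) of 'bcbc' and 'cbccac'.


DP table for LCS of 'bcbc' and 'cbccac':
       c  b  c  c  a  c
    0  0  0  0  0  0  0
  b 0  0  1  1  1  1  1
  c 0  1  1  2  2  2  2
  b 0  1  2  2  2  2  2
  c 0  1  2  3  3  3  3
LCS: 'bcc'
LCS length = 3

3


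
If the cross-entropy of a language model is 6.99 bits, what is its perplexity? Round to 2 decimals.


Perplexity formula: PP = 2^H
H = 6.99
PP = 2^6.99
Decompose: 2^6.99 = 2^6 * 2^0.99
2^6 = 64, 2^0.99 ~ 1.9861850
PP ~ 64 * 1.9861850 = 127.1158400
Rounded to 2 decimals: 127.12

127.12


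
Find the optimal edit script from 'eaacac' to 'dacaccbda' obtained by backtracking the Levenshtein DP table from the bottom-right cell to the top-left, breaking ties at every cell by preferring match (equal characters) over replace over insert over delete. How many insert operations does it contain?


Edit distance = 6. Backtracking from cell (6, 9) with preference match > replace > insert > delete,
then listing the resulting alignment 'eaacac' -> 'dacaccbda' left to right:
  Step 1: replace e->d
  Step 2: keep 'a'
  Step 3: insert 'c' [insertion #1]
  Step 4: keep 'a'
  Step 5: insert 'c' [insertion #2]
  Step 6: keep 'c'
  Step 7: insert 'b' [insertion #3]
  Step 8: replace a->d
  Step 9: replace c->a
Total insertions: 3

3


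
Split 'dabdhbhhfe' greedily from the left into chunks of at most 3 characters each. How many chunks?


'dabdhbhhfe' has 10 characters.
Chunking with max size 3:
  Chunk 1: 'dab' (positions 0-2)
  Chunk 2: 'dhb' (positions 3-5)
  Chunk 3: 'hhf' (positions 6-8)
  Chunk 4: 'e' (positions 9-9)
Total chunks: ceil(10 / 3) = 4

4
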